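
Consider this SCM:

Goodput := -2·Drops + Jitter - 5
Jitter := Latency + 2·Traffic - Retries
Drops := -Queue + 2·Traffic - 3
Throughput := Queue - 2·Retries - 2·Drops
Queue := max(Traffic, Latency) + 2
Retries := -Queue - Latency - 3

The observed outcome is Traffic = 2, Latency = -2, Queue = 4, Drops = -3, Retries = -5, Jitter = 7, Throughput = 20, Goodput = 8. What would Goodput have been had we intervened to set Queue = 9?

23

The intervention breaks the incoming arrows to Queue: Queue := max(Traffic, Latency) + 2 no longer applies, and Queue = 9.
Drops = -Queue + 2·Traffic - 3  [with Queue=9, Traffic=2]  = -8
Retries = -Queue - Latency - 3  [with Queue=9, Latency=-2]  = -10
Jitter = Latency + 2·Traffic - Retries  [with Latency=-2, Traffic=2, Retries=-10]  = 12
Goodput = -2·Drops + Jitter - 5  [with Drops=-8, Jitter=12]  = 23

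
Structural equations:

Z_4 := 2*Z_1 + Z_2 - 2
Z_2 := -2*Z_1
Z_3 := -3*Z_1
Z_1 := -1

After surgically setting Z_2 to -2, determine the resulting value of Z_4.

Under do(Z_2=-2), the mechanism Z_2 := -2*Z_1 is discarded; Z_2 is fixed at -2.
Z_4 = 2*Z_1 + Z_2 - 2  [with Z_1=-1, Z_2=-2]  = -6

-6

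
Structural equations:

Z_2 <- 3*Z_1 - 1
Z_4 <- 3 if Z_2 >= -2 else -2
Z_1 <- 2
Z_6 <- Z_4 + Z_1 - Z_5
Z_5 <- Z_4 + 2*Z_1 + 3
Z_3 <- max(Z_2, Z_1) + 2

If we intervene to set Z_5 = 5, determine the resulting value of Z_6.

0

The intervention breaks the incoming arrows to Z_5: Z_5 <- Z_4 + 2*Z_1 + 3 no longer applies, and Z_5 = 5.
Z_2 = 3*Z_1 - 1  [with Z_1=2]  = 5
Z_4 = 3 if Z_2 >= -2 else -2  [with Z_2=5]  = 3
Z_6 = Z_4 + Z_1 - Z_5  [with Z_4=3, Z_1=2, Z_5=5]  = 0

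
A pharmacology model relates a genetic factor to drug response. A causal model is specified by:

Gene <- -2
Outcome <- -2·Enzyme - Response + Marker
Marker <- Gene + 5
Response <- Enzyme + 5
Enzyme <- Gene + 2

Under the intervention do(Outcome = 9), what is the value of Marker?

do(Outcome=9) replaces the equation Outcome <- -2·Enzyme - Response + Marker with the constant Outcome = 9.
Marker is not downstream of the intervention, so its value is determined by the original equations.
Marker = Gene + 5  [with Gene=-2]  = 3

3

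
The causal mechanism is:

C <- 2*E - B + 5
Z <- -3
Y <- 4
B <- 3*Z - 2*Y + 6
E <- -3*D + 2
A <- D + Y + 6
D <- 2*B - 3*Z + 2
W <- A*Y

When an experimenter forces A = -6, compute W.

Intervening sets A = -6 and removes its equation (A <- D + Y + 6).
W = A*Y  [with A=-6, Y=4]  = -24

-24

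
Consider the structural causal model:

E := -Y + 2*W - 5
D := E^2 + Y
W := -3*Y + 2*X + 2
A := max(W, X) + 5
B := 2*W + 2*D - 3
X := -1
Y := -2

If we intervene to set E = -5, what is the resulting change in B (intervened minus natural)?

The intervention breaks the incoming arrows to E: E := -Y + 2*W - 5 no longer applies, and E = -5.
W = -3*Y + 2*X + 2  [with Y=-2, X=-1]  = 6
D = E^2 + Y  [with E=-5, Y=-2]  = 23
B = 2*W + 2*D - 3  [with W=6, D=23]  = 55
Without intervention: W = -3*Y + 2*X + 2  [with Y=-2, X=-1]  = 6; E = -Y + 2*W - 5  [with Y=-2, W=6]  = 9; D = E^2 + Y  [with E=9, Y=-2]  = 79; B = 2*W + 2*D - 3  [with W=6, D=79]  = 167.
Change = 55 − 167 = -112.

-112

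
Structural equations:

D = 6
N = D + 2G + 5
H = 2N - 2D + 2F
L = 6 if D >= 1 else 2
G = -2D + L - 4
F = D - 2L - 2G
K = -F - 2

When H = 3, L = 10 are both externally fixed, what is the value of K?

0

Setting H = 3, L = 10 by intervention discards those variables' equations.
G = -2D + L - 4  [with D=6, L=10]  = -6
F = D - 2L - 2G  [with D=6, L=10, G=-6]  = -2
K = -F - 2  [with F=-2]  = 0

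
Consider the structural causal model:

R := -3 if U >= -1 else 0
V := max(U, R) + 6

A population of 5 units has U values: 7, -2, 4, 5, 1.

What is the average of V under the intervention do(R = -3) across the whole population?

do(R=-3) breaks R's dependence on U. With R=-3 fixed, V across the units is 13, 4, 10, 11, 7, mean 9.

9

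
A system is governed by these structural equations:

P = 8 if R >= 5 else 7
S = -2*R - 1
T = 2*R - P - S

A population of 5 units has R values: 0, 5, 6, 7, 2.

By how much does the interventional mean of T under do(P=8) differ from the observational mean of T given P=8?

do(P=8) breaks P's dependence on R. With P=8 fixed, T across the units is -7, 13, 17, 21, 1, mean 9.
Conditioning on P=8 selects the 3 unit(s) with R ∈ {5, 6, 7}. Their T values: 13, 17, 21. Mean = 17.
Difference = 9 − 17 = -8.

-8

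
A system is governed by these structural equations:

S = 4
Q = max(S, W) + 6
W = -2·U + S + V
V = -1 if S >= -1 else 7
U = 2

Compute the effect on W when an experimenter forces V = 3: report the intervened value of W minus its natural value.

4

The intervention breaks the incoming arrows to V: V = -1 if S >= -1 else 7 no longer applies, and V = 3.
W = -2·U + S + V  [with U=2, S=4, V=3]  = 3
Without intervention: V = -1 if S >= -1 else 7  [with S=4]  = -1; W = -2·U + S + V  [with U=2, S=4, V=-1]  = -1.
Change = 3 − (-1) = 4.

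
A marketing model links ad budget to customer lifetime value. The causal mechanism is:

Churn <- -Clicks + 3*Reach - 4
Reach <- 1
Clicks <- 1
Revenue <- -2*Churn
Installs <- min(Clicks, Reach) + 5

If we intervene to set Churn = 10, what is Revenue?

-20

Intervening sets Churn = 10 and removes its equation (Churn <- -Clicks + 3*Reach - 4).
Revenue = -2*Churn  [with Churn=10]  = -20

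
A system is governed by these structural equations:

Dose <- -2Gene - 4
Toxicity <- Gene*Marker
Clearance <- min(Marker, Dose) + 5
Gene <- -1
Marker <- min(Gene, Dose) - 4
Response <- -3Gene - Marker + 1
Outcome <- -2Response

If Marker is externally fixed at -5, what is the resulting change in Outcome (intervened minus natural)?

2

The intervention breaks the incoming arrows to Marker: Marker <- min(Gene, Dose) - 4 no longer applies, and Marker = -5.
Response = -3Gene - Marker + 1  [with Gene=-1, Marker=-5]  = 9
Outcome = -2Response  [with Response=9]  = -18
Without intervention: Dose = -2Gene - 4  [with Gene=-1]  = -2; Marker = min(Gene, Dose) - 4  [with Gene=-1, Dose=-2]  = -6; Response = -3Gene - Marker + 1  [with Gene=-1, Marker=-6]  = 10; Outcome = -2Response  [with Response=10]  = -20.
Change = -18 − (-20) = 2.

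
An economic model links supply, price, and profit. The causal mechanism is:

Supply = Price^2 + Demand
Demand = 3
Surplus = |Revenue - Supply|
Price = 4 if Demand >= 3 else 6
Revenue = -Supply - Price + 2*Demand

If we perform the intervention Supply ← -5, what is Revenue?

The intervention breaks the incoming arrows to Supply: Supply = Price^2 + Demand no longer applies, and Supply = -5.
Price = 4 if Demand >= 3 else 6  [with Demand=3]  = 4
Revenue = -Supply - Price + 2*Demand  [with Supply=-5, Price=4, Demand=3]  = 7

7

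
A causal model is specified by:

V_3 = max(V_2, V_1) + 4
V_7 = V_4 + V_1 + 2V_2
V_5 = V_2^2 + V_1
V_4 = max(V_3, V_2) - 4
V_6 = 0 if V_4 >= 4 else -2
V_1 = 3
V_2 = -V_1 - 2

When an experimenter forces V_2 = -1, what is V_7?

Under do(V_2=-1), the mechanism V_2 = -V_1 - 2 is discarded; V_2 is fixed at -1.
V_3 = max(V_2, V_1) + 4  [with V_2=-1, V_1=3]  = 7
V_4 = max(V_3, V_2) - 4  [with V_3=7, V_2=-1]  = 3
V_7 = V_4 + V_1 + 2V_2  [with V_4=3, V_1=3, V_2=-1]  = 4

4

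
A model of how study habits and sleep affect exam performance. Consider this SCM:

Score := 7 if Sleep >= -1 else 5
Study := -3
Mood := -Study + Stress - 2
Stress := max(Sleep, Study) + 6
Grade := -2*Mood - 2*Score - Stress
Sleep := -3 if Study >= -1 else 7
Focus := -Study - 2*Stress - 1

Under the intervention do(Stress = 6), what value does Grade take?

The intervention breaks the incoming arrows to Stress: Stress := max(Sleep, Study) + 6 no longer applies, and Stress = 6.
Sleep = -3 if Study >= -1 else 7  [with Study=-3]  = 7
Score = 7 if Sleep >= -1 else 5  [with Sleep=7]  = 7
Mood = -Study + Stress - 2  [with Study=-3, Stress=6]  = 7
Grade = -2*Mood - 2*Score - Stress  [with Mood=7, Score=7, Stress=6]  = -34

-34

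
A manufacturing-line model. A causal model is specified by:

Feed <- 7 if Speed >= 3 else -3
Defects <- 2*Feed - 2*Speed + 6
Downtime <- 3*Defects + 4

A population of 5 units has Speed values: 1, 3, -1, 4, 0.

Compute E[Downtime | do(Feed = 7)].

55.6

Under do(Feed=7), Feed's equation is replaced by Feed=7 for every unit. Per-unit Downtime: 58, 46, 70, 40, 64. Mean = 55.6.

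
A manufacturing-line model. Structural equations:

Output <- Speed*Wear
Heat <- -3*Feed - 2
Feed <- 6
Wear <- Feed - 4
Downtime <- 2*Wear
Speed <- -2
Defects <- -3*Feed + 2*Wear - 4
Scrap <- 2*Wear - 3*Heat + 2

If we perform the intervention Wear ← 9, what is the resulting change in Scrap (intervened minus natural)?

14

Under do(Wear=9), the mechanism Wear <- Feed - 4 is discarded; Wear is fixed at 9.
Heat = -3*Feed - 2  [with Feed=6]  = -20
Scrap = 2*Wear - 3*Heat + 2  [with Wear=9, Heat=-20]  = 80
Without intervention: Heat = -3*Feed - 2  [with Feed=6]  = -20; Wear = Feed - 4  [with Feed=6]  = 2; Scrap = 2*Wear - 3*Heat + 2  [with Wear=2, Heat=-20]  = 66.
Change = 80 − 66 = 14.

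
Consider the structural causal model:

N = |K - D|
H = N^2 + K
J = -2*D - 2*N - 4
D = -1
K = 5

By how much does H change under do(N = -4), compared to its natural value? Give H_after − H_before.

do(N=-4) replaces the equation N = |K - D| with the constant N = -4.
H = N^2 + K  [with N=-4, K=5]  = 21
Without intervention: N = |K - D|  [with K=5, D=-1]  = 6; H = N^2 + K  [with N=6, K=5]  = 41.
Change = 21 − 41 = -20.

-20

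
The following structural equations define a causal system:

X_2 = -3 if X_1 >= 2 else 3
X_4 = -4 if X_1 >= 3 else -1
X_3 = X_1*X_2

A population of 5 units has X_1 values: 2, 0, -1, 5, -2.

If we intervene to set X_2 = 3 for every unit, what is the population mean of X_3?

do(X_2=3) breaks X_2's dependence on X_1. With X_2=3 fixed, X_3 across the units is 6, 0, -3, 15, -6, mean 2.4.

2.4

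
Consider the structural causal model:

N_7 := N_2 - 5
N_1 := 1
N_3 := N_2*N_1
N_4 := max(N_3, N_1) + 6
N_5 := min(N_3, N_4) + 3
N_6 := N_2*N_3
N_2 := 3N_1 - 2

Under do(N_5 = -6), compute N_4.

7

The intervention breaks the incoming arrows to N_5: N_5 := min(N_3, N_4) + 3 no longer applies, and N_5 = -6.
Since N_4 is not a descendant of the intervened variable, it is unaffected.
N_2 = 3N_1 - 2  [with N_1=1]  = 1
N_3 = N_2*N_1  [with N_2=1, N_1=1]  = 1
N_4 = max(N_3, N_1) + 6  [with N_3=1, N_1=1]  = 7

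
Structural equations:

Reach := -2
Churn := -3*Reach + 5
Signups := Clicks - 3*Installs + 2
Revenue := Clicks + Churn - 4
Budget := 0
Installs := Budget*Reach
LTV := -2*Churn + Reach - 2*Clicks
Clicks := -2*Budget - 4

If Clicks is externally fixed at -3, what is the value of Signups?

do(Clicks=-3) replaces the equation Clicks := -2*Budget - 4 with the constant Clicks = -3.
Installs = Budget*Reach  [with Budget=0, Reach=-2]  = 0
Signups = Clicks - 3*Installs + 2  [with Clicks=-3, Installs=0]  = -1

-1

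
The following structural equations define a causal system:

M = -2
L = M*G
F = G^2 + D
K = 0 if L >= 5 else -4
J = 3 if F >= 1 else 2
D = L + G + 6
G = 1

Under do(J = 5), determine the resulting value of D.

Under do(J=5), the mechanism J = 3 if F >= 1 else 2 is discarded; J is fixed at 5.
Since D is not a descendant of the intervened variable, it is unaffected.
L = M*G  [with M=-2, G=1]  = -2
D = L + G + 6  [with L=-2, G=1]  = 5

5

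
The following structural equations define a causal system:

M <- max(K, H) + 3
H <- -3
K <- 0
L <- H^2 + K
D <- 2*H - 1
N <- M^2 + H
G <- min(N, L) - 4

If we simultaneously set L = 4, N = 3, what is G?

Setting L = 4, N = 3 by intervention discards those variables' equations.
G = min(N, L) - 4  [with N=3, L=4]  = -1

-1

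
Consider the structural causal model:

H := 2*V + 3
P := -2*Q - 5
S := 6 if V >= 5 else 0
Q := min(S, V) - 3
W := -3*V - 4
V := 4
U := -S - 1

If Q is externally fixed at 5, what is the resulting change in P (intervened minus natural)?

The intervention breaks the incoming arrows to Q: Q := min(S, V) - 3 no longer applies, and Q = 5.
P = -2*Q - 5  [with Q=5]  = -15
Without intervention: S = 6 if V >= 5 else 0  [with V=4]  = 0; Q = min(S, V) - 3  [with S=0, V=4]  = -3; P = -2*Q - 5  [with Q=-3]  = 1.
Change = -15 − 1 = -16.

-16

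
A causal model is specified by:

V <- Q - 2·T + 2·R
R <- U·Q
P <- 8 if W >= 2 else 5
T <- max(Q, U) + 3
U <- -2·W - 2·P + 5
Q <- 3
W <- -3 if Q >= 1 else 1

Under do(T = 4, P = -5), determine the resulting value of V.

Under do(T = 4, P = -5), each intervened variable's structural equation is replaced by its fixed value.
W = -3 if Q >= 1 else 1  [with Q=3]  = -3
U = -2·W - 2·P + 5  [with W=-3, P=-5]  = 21
R = U·Q  [with U=21, Q=3]  = 63
V = Q - 2·T + 2·R  [with Q=3, T=4, R=63]  = 121

121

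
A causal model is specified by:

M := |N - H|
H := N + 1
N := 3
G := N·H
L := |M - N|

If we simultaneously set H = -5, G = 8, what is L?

5

The joint intervention fixes H = -5, G = 8, removing each variable's own equation.
M = |N - H|  [with N=3, H=-5]  = 8
L = |M - N|  [with M=8, N=3]  = 5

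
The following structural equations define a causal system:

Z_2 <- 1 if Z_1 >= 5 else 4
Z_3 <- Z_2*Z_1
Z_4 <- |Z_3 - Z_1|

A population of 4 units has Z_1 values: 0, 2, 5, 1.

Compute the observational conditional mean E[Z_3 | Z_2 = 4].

E[Z_3|Z_2=4] averages over only the 3 units with Z_2=4 (Z_1 = 0, 2, 1): Z_3 = 0, 8, 4, mean 4.

4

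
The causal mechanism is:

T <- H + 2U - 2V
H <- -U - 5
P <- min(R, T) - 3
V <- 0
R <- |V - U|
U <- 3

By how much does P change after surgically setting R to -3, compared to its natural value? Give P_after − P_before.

-1

The intervention breaks the incoming arrows to R: R <- |V - U| no longer applies, and R = -3.
H = -U - 5  [with U=3]  = -8
T = H + 2U - 2V  [with H=-8, U=3, V=0]  = -2
P = min(R, T) - 3  [with R=-3, T=-2]  = -6
Without intervention: H = -U - 5  [with U=3]  = -8; T = H + 2U - 2V  [with H=-8, U=3, V=0]  = -2; R = |V - U|  [with V=0, U=3]  = 3; P = min(R, T) - 3  [with R=3, T=-2]  = -5.
Change = -6 − (-5) = -1.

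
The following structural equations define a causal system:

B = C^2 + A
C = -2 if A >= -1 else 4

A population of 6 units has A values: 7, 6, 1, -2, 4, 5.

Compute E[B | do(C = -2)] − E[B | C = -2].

-1.1

The intervention sets C=-2 in all 6 units regardless of A. Recomputing B per unit gives 11, 10, 5, 2, 8, 9; average 7.5.
Conditioning on C=-2 selects the 5 unit(s) with A ∈ {7, 6, 1, 4, 5}. Their B values: 11, 10, 5, 8, 9. Mean = 8.6.
Difference = 7.5 − 8.6 = -1.1.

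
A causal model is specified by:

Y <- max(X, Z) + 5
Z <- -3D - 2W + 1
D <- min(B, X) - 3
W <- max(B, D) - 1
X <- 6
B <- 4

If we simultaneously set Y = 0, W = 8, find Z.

-18

Setting Y = 0, W = 8 by intervention discards those variables' equations.
D = min(B, X) - 3  [with B=4, X=6]  = 1
Z = -3D - 2W + 1  [with D=1, W=8]  = -18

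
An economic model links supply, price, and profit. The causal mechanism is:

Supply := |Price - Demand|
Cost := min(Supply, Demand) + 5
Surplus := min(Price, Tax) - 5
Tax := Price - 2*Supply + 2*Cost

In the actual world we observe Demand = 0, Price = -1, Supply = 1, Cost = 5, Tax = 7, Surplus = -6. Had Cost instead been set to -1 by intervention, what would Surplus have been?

Under do(Cost=-1), the mechanism Cost := min(Supply, Demand) + 5 is discarded; Cost is fixed at -1.
Supply = |Price - Demand|  [with Price=-1, Demand=0]  = 1
Tax = Price - 2*Supply + 2*Cost  [with Price=-1, Supply=1, Cost=-1]  = -5
Surplus = min(Price, Tax) - 5  [with Price=-1, Tax=-5]  = -10

-10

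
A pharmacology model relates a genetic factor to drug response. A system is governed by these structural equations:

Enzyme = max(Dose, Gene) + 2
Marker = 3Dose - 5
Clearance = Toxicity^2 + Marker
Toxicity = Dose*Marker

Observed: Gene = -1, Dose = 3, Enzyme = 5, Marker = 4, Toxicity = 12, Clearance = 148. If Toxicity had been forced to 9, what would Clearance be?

85

The intervention breaks the incoming arrows to Toxicity: Toxicity = Dose*Marker no longer applies, and Toxicity = 9.
Marker = 3Dose - 5  [with Dose=3]  = 4
Clearance = Toxicity^2 + Marker  [with Toxicity=9, Marker=4]  = 85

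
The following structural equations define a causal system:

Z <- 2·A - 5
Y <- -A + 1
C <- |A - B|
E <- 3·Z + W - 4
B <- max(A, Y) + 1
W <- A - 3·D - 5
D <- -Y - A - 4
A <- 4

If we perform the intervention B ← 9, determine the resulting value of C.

The intervention breaks the incoming arrows to B: B <- max(A, Y) + 1 no longer applies, and B = 9.
C = |A - B|  [with A=4, B=9]  = 5

5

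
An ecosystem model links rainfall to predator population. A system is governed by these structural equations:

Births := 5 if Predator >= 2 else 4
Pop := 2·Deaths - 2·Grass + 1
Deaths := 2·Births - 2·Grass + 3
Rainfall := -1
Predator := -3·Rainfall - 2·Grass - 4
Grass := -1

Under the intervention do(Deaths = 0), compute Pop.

The intervention breaks the incoming arrows to Deaths: Deaths := 2·Births - 2·Grass + 3 no longer applies, and Deaths = 0.
Pop = 2·Deaths - 2·Grass + 1  [with Deaths=0, Grass=-1]  = 3

3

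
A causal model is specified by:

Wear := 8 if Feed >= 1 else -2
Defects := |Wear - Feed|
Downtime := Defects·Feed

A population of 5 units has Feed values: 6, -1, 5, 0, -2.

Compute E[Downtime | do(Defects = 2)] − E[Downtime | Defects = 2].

Under do(Defects=2), Defects's equation is replaced by Defects=2 for every unit. Per-unit Downtime: 12, -2, 10, 0, -4. Mean = 3.2.
Observing Defects=2 restricts to units where Defects's equation naturally yields 2: Feed ∈ {6, 0}. In that subpopulation Downtime = 12, 0, mean 6.
Difference = 3.2 − 6 = -2.8.

-2.8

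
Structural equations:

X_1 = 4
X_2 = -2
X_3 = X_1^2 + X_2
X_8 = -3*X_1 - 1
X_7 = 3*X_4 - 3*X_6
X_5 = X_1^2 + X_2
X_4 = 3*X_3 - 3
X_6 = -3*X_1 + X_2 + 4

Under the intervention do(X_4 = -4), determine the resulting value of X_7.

The intervention breaks the incoming arrows to X_4: X_4 = 3*X_3 - 3 no longer applies, and X_4 = -4.
X_6 = -3*X_1 + X_2 + 4  [with X_1=4, X_2=-2]  = -10
X_7 = 3*X_4 - 3*X_6  [with X_4=-4, X_6=-10]  = 18

18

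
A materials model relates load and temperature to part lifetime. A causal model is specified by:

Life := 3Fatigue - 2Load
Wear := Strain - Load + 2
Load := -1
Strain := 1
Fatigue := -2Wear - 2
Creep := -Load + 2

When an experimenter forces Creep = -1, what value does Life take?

-28

The intervention breaks the incoming arrows to Creep: Creep := -Load + 2 no longer applies, and Creep = -1.
No directed path runs from Creep to Life, so Life keeps its natural value.
Wear = Strain - Load + 2  [with Strain=1, Load=-1]  = 4
Fatigue = -2Wear - 2  [with Wear=4]  = -10
Life = 3Fatigue - 2Load  [with Fatigue=-10, Load=-1]  = -28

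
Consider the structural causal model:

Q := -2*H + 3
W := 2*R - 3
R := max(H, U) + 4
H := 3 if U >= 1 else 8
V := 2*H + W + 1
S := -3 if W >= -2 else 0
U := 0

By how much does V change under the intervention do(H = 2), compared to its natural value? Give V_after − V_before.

Under do(H=2), the mechanism H := 3 if U >= 1 else 8 is discarded; H is fixed at 2.
R = max(H, U) + 4  [with H=2, U=0]  = 6
W = 2*R - 3  [with R=6]  = 9
V = 2*H + W + 1  [with H=2, W=9]  = 14
Without intervention: H = 3 if U >= 1 else 8  [with U=0]  = 8; R = max(H, U) + 4  [with H=8, U=0]  = 12; W = 2*R - 3  [with R=12]  = 21; V = 2*H + W + 1  [with H=8, W=21]  = 38.
Change = 14 − 38 = -24.

-24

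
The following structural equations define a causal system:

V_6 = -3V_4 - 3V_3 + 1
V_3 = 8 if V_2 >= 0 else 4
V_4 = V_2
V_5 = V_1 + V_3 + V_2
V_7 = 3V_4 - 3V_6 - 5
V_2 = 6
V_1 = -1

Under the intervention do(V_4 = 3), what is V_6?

-32

Under do(V_4=3), the mechanism V_4 = V_2 is discarded; V_4 is fixed at 3.
V_3 = 8 if V_2 >= 0 else 4  [with V_2=6]  = 8
V_6 = -3V_4 - 3V_3 + 1  [with V_4=3, V_3=8]  = -32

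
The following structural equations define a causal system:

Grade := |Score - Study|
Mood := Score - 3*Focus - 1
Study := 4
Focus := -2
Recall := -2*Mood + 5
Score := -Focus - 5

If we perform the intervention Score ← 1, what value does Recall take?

-7

do(Score=1) replaces the equation Score := -Focus - 5 with the constant Score = 1.
Mood = Score - 3*Focus - 1  [with Score=1, Focus=-2]  = 6
Recall = -2*Mood + 5  [with Mood=6]  = -7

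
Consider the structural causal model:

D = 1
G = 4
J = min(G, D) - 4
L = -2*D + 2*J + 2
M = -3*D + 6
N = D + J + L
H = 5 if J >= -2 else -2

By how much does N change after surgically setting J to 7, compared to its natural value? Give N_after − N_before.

The intervention breaks the incoming arrows to J: J = min(G, D) - 4 no longer applies, and J = 7.
L = -2*D + 2*J + 2  [with D=1, J=7]  = 14
N = D + J + L  [with D=1, J=7, L=14]  = 22
Without intervention: J = min(G, D) - 4  [with G=4, D=1]  = -3; L = -2*D + 2*J + 2  [with D=1, J=-3]  = -6; N = D + J + L  [with D=1, J=-3, L=-6]  = -8.
Change = 22 − (-8) = 30.

30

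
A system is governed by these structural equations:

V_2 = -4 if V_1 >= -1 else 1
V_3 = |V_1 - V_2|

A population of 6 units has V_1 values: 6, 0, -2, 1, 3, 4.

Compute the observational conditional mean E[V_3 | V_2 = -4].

6.8

E[V_3|V_2=-4] averages over only the 5 units with V_2=-4 (V_1 = 6, 0, 1, 3, 4): V_3 = 10, 4, 5, 7, 8, mean 6.8.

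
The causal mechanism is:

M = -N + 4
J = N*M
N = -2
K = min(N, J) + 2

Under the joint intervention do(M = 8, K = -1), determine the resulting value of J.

-16

The joint intervention fixes M = 8, K = -1, removing each variable's own equation.
J = N*M  [with N=-2, M=8]  = -16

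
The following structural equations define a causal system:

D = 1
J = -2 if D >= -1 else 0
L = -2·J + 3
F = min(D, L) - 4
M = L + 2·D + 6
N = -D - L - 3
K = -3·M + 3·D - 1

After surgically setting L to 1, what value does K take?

-25

The intervention breaks the incoming arrows to L: L = -2·J + 3 no longer applies, and L = 1.
M = L + 2·D + 6  [with L=1, D=1]  = 9
K = -3·M + 3·D - 1  [with M=9, D=1]  = -25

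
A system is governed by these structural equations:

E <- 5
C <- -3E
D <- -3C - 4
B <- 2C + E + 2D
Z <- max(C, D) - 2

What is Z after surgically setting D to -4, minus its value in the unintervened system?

-45

do(D=-4) replaces the equation D <- -3C - 4 with the constant D = -4.
C = -3E  [with E=5]  = -15
Z = max(C, D) - 2  [with C=-15, D=-4]  = -6
Without intervention: C = -3E  [with E=5]  = -15; D = -3C - 4  [with C=-15]  = 41; Z = max(C, D) - 2  [with C=-15, D=41]  = 39.
Change = -6 − 39 = -45.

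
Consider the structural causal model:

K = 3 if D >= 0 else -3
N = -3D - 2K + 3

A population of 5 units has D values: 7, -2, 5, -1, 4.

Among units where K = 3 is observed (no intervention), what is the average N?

Observing K=3 restricts to units where K's equation naturally yields 3: D ∈ {7, 5, 4}. In that subpopulation N = -24, -18, -15, mean -19.

-19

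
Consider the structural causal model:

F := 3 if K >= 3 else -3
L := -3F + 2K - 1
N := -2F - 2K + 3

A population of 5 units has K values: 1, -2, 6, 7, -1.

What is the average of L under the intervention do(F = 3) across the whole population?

-5.6

The intervention sets F=3 in all 5 units regardless of K. Recomputing L per unit gives -8, -14, 2, 4, -12; average -5.6.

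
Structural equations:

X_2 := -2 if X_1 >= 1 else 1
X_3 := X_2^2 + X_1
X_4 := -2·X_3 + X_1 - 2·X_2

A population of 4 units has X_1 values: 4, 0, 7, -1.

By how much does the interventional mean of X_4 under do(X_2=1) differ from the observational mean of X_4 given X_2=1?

do(X_2=1) breaks X_2's dependence on X_1. With X_2=1 fixed, X_4 across the units is -8, -4, -11, -3, mean -6.5.
E[X_4|X_2=1] averages over only the 2 units with X_2=1 (X_1 = 0, -1): X_4 = -4, -3, mean -3.5.
Difference = -6.5 − (-3.5) = -3.

-3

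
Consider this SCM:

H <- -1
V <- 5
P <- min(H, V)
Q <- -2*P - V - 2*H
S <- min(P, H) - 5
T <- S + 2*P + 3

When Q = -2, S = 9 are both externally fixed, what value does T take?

10

The joint intervention fixes Q = -2, S = 9, removing each variable's own equation.
P = min(H, V)  [with H=-1, V=5]  = -1
T = S + 2*P + 3  [with S=9, P=-1]  = 10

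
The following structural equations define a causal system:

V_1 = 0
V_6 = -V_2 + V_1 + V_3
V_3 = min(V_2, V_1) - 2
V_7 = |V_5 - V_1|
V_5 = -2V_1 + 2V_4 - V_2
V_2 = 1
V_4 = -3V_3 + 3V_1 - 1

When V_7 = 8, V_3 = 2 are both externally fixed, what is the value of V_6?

Setting V_7 = 8, V_3 = 2 by intervention discards those variables' equations.
V_6 = -V_2 + V_1 + V_3  [with V_2=1, V_1=0, V_3=2]  = 1

1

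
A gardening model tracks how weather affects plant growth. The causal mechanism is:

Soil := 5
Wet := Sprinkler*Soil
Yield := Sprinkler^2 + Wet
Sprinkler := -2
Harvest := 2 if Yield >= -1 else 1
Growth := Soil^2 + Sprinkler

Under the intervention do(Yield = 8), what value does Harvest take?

The intervention breaks the incoming arrows to Yield: Yield := Sprinkler^2 + Wet no longer applies, and Yield = 8.
Harvest = 2 if Yield >= -1 else 1  [with Yield=8]  = 2

2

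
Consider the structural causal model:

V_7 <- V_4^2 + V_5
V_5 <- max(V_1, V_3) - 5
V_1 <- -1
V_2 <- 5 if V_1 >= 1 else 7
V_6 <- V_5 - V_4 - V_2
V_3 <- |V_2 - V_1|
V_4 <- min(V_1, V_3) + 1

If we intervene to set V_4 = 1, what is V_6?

-5

Under do(V_4=1), the mechanism V_4 <- min(V_1, V_3) + 1 is discarded; V_4 is fixed at 1.
V_2 = 5 if V_1 >= 1 else 7  [with V_1=-1]  = 7
V_3 = |V_2 - V_1|  [with V_2=7, V_1=-1]  = 8
V_5 = max(V_1, V_3) - 5  [with V_1=-1, V_3=8]  = 3
V_6 = V_5 - V_4 - V_2  [with V_5=3, V_4=1, V_2=7]  = -5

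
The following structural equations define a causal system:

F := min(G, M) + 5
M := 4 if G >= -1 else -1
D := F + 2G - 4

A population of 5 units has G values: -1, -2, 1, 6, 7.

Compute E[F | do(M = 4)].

6.2

do(M=4) breaks M's dependence on G. With M=4 fixed, F across the units is 4, 3, 6, 9, 9, mean 6.2.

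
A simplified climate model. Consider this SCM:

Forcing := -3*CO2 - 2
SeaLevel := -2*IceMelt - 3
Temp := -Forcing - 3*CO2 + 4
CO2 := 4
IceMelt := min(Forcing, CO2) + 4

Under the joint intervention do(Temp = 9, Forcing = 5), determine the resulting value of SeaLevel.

Setting Temp = 9, Forcing = 5 by intervention discards those variables' equations.
IceMelt = min(Forcing, CO2) + 4  [with Forcing=5, CO2=4]  = 8
SeaLevel = -2*IceMelt - 3  [with IceMelt=8]  = -19

-19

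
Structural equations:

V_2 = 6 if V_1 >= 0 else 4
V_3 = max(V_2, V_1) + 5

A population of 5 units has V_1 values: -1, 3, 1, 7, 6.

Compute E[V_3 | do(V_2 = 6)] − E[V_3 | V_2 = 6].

do(V_2=6) breaks V_2's dependence on V_1. With V_2=6 fixed, V_3 across the units is 11, 11, 11, 12, 11, mean 11.2.
E[V_3|V_2=6] averages over only the 4 units with V_2=6 (V_1 = 3, 1, 7, 6): V_3 = 11, 11, 12, 11, mean 11.25.
Difference = 11.2 − 11.25 = -0.05.

-0.05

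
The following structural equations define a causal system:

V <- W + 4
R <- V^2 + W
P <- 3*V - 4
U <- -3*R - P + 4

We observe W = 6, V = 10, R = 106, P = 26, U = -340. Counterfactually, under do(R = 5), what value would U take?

-37

do(R=5) replaces the equation R <- V^2 + W with the constant R = 5.
V = W + 4  [with W=6]  = 10
P = 3*V - 4  [with V=10]  = 26
U = -3*R - P + 4  [with R=5, P=26]  = -37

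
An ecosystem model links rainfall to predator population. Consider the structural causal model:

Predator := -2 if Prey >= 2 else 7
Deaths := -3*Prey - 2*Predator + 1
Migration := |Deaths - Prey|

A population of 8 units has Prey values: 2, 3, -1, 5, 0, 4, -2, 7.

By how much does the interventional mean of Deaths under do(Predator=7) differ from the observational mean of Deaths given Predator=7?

-9.75

The intervention sets Predator=7 in all 8 units regardless of Prey. Recomputing Deaths per unit gives -19, -22, -10, -28, -13, -25, -7, -34; average -19.75.
Conditioning on Predator=7 selects the 3 unit(s) with Prey ∈ {-1, 0, -2}. Their Deaths values: -10, -13, -7. Mean = -10.
Difference = -19.75 − (-10) = -9.75.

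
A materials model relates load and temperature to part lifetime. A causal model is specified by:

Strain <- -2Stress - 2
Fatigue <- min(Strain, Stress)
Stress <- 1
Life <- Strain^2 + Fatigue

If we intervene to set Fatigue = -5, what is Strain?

Under do(Fatigue=-5), the mechanism Fatigue <- min(Strain, Stress) is discarded; Fatigue is fixed at -5.
Since Strain is not a descendant of the intervened variable, it is unaffected.
Strain = -2Stress - 2  [with Stress=1]  = -4

-4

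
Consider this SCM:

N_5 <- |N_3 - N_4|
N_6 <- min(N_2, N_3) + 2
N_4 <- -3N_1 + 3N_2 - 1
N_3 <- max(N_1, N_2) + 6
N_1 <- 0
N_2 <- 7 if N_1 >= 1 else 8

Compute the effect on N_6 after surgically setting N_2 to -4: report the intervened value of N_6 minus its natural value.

-12

Under do(N_2=-4), the mechanism N_2 <- 7 if N_1 >= 1 else 8 is discarded; N_2 is fixed at -4.
N_3 = max(N_1, N_2) + 6  [with N_1=0, N_2=-4]  = 6
N_6 = min(N_2, N_3) + 2  [with N_2=-4, N_3=6]  = -2
Without intervention: N_2 = 7 if N_1 >= 1 else 8  [with N_1=0]  = 8; N_3 = max(N_1, N_2) + 6  [with N_1=0, N_2=8]  = 14; N_6 = min(N_2, N_3) + 2  [with N_2=8, N_3=14]  = 10.
Change = -2 − 10 = -12.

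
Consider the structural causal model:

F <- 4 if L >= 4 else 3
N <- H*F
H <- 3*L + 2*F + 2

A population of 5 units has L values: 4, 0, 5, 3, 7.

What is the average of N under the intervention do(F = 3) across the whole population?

The intervention sets F=3 in all 5 units regardless of L. Recomputing N per unit gives 60, 24, 69, 51, 87; average 58.2.

58.2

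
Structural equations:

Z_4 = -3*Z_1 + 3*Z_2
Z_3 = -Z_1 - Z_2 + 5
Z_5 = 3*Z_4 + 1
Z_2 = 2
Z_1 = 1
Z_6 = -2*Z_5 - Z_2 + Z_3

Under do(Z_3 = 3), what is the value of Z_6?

-19

The intervention breaks the incoming arrows to Z_3: Z_3 = -Z_1 - Z_2 + 5 no longer applies, and Z_3 = 3.
Z_4 = -3*Z_1 + 3*Z_2  [with Z_1=1, Z_2=2]  = 3
Z_5 = 3*Z_4 + 1  [with Z_4=3]  = 10
Z_6 = -2*Z_5 - Z_2 + Z_3  [with Z_5=10, Z_2=2, Z_3=3]  = -19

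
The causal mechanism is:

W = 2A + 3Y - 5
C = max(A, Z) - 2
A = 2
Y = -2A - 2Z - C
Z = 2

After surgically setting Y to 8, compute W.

23

Intervening sets Y = 8 and removes its equation (Y = -2A - 2Z - C).
W = 2A + 3Y - 5  [with A=2, Y=8]  = 23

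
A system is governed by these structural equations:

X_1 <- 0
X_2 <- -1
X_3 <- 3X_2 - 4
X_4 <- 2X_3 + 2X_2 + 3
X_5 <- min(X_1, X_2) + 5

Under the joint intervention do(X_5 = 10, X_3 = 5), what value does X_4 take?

Under do(X_5 = 10, X_3 = 5), each intervened variable's structural equation is replaced by its fixed value.
X_4 = 2X_3 + 2X_2 + 3  [with X_3=5, X_2=-1]  = 11

11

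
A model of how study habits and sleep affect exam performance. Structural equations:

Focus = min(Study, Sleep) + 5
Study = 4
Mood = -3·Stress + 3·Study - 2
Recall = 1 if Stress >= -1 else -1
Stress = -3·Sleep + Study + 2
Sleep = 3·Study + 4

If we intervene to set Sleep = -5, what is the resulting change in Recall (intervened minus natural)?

2

Under do(Sleep=-5), the mechanism Sleep = 3·Study + 4 is discarded; Sleep is fixed at -5.
Stress = -3·Sleep + Study + 2  [with Sleep=-5, Study=4]  = 21
Recall = 1 if Stress >= -1 else -1  [with Stress=21]  = 1
Without intervention: Sleep = 3·Study + 4  [with Study=4]  = 16; Stress = -3·Sleep + Study + 2  [with Sleep=16, Study=4]  = -42; Recall = 1 if Stress >= -1 else -1  [with Stress=-42]  = -1.
Change = 1 − (-1) = 2.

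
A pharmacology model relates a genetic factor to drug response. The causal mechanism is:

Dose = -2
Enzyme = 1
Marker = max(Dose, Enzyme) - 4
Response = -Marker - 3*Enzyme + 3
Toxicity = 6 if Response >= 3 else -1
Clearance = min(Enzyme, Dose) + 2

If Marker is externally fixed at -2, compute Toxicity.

do(Marker=-2) replaces the equation Marker = max(Dose, Enzyme) - 4 with the constant Marker = -2.
Response = -Marker - 3*Enzyme + 3  [with Marker=-2, Enzyme=1]  = 2
Toxicity = 6 if Response >= 3 else -1  [with Response=2]  = -1

-1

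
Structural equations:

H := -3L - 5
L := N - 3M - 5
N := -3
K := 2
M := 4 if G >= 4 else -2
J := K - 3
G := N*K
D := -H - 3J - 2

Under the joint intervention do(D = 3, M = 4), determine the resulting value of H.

Under do(D = 3, M = 4), each intervened variable's structural equation is replaced by its fixed value.
L = N - 3M - 5  [with N=-3, M=4]  = -20
H = -3L - 5  [with L=-20]  = 55

55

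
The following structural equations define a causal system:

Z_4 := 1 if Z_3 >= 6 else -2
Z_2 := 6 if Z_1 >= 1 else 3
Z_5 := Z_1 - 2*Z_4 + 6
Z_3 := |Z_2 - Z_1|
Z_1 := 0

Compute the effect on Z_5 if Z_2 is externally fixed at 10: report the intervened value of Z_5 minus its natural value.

do(Z_2=10) replaces the equation Z_2 := 6 if Z_1 >= 1 else 3 with the constant Z_2 = 10.
Z_3 = |Z_2 - Z_1|  [with Z_2=10, Z_1=0]  = 10
Z_4 = 1 if Z_3 >= 6 else -2  [with Z_3=10]  = 1
Z_5 = Z_1 - 2*Z_4 + 6  [with Z_1=0, Z_4=1]  = 4
Without intervention: Z_2 = 6 if Z_1 >= 1 else 3  [with Z_1=0]  = 3; Z_3 = |Z_2 - Z_1|  [with Z_2=3, Z_1=0]  = 3; Z_4 = 1 if Z_3 >= 6 else -2  [with Z_3=3]  = -2; Z_5 = Z_1 - 2*Z_4 + 6  [with Z_1=0, Z_4=-2]  = 10.
Change = 4 − 10 = -6.

-6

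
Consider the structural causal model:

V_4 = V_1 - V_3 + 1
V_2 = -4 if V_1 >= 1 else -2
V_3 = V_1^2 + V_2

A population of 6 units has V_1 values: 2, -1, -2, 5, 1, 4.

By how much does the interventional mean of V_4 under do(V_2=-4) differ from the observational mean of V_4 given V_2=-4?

1.5

Under do(V_2=-4), V_2's equation is replaced by V_2=-4 for every unit. Per-unit V_4: 3, 3, -1, -15, 5, -7. Mean = -2.
Conditioning on V_2=-4 selects the 4 unit(s) with V_1 ∈ {2, 5, 1, 4}. Their V_4 values: 3, -15, 5, -7. Mean = -3.5.
Difference = -2 − (-3.5) = 1.5.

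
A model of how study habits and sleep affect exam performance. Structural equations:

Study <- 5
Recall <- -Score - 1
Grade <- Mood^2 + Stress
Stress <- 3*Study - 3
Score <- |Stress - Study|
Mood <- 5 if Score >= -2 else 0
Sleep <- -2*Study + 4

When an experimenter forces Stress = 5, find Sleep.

Under do(Stress=5), the mechanism Stress <- 3*Study - 3 is discarded; Stress is fixed at 5.
Since Sleep is not a descendant of the intervened variable, it is unaffected.
Sleep = -2*Study + 4  [with Study=5]  = -6

-6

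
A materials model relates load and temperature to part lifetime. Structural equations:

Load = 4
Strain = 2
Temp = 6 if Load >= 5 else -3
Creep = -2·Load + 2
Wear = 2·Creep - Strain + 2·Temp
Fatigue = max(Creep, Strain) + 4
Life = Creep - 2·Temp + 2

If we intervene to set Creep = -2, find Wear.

-12

Intervening sets Creep = -2 and removes its equation (Creep = -2·Load + 2).
Temp = 6 if Load >= 5 else -3  [with Load=4]  = -3
Wear = 2·Creep - Strain + 2·Temp  [with Creep=-2, Strain=2, Temp=-3]  = -12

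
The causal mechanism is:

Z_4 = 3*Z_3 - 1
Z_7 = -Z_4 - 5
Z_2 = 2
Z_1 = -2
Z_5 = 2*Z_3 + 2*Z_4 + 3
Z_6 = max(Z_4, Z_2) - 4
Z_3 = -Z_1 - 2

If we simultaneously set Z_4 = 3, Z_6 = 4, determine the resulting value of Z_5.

9

Setting Z_4 = 3, Z_6 = 4 by intervention discards those variables' equations.
Z_3 = -Z_1 - 2  [with Z_1=-2]  = 0
Z_5 = 2*Z_3 + 2*Z_4 + 3  [with Z_3=0, Z_4=3]  = 9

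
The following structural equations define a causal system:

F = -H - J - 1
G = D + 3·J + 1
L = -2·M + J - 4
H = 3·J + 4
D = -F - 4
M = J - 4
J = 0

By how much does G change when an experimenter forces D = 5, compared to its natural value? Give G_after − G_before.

4

Under do(D=5), the mechanism D = -F - 4 is discarded; D is fixed at 5.
G = D + 3·J + 1  [with D=5, J=0]  = 6
Without intervention: H = 3·J + 4  [with J=0]  = 4; F = -H - J - 1  [with H=4, J=0]  = -5; D = -F - 4  [with F=-5]  = 1; G = D + 3·J + 1  [with D=1, J=0]  = 2.
Change = 6 − 2 = 4.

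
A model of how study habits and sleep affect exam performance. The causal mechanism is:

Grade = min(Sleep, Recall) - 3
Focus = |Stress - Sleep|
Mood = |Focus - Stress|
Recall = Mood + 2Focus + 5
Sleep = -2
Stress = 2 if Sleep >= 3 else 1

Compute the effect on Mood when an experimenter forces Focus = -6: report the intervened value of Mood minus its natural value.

The intervention breaks the incoming arrows to Focus: Focus = |Stress - Sleep| no longer applies, and Focus = -6.
Stress = 2 if Sleep >= 3 else 1  [with Sleep=-2]  = 1
Mood = |Focus - Stress|  [with Focus=-6, Stress=1]  = 7
Without intervention: Stress = 2 if Sleep >= 3 else 1  [with Sleep=-2]  = 1; Focus = |Stress - Sleep|  [with Stress=1, Sleep=-2]  = 3; Mood = |Focus - Stress|  [with Focus=3, Stress=1]  = 2.
Change = 7 − 2 = 5.

5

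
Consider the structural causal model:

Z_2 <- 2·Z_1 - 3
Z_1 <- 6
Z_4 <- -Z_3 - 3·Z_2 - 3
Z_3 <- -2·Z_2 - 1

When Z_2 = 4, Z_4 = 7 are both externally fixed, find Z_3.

The joint intervention fixes Z_2 = 4, Z_4 = 7, removing each variable's own equation.
Z_3 = -2·Z_2 - 1  [with Z_2=4]  = -9

-9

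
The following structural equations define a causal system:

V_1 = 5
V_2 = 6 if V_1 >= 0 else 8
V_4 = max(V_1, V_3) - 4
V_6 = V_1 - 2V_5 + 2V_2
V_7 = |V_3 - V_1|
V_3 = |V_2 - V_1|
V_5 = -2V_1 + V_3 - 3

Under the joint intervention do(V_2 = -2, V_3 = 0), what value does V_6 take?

Under do(V_2 = -2, V_3 = 0), each intervened variable's structural equation is replaced by its fixed value.
V_5 = -2V_1 + V_3 - 3  [with V_1=5, V_3=0]  = -13
V_6 = V_1 - 2V_5 + 2V_2  [with V_1=5, V_5=-13, V_2=-2]  = 27

27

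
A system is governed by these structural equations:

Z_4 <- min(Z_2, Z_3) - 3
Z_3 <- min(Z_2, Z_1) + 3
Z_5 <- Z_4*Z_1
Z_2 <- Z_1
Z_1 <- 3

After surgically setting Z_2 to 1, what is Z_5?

-6

do(Z_2=1) replaces the equation Z_2 <- Z_1 with the constant Z_2 = 1.
Z_3 = min(Z_2, Z_1) + 3  [with Z_2=1, Z_1=3]  = 4
Z_4 = min(Z_2, Z_3) - 3  [with Z_2=1, Z_3=4]  = -2
Z_5 = Z_4*Z_1  [with Z_4=-2, Z_1=3]  = -6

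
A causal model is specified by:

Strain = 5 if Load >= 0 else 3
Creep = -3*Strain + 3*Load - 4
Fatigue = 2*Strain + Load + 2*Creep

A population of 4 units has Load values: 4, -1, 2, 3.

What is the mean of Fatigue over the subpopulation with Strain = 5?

-7

Observing Strain=5 restricts to units where Strain's equation naturally yields 5: Load ∈ {4, 2, 3}. In that subpopulation Fatigue = 0, -14, -7, mean -7.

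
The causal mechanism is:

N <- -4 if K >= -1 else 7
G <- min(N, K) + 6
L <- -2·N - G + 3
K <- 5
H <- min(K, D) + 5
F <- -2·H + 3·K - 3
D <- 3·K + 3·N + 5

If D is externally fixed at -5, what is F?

12

The intervention breaks the incoming arrows to D: D <- 3·K + 3·N + 5 no longer applies, and D = -5.
H = min(K, D) + 5  [with K=5, D=-5]  = 0
F = -2·H + 3·K - 3  [with H=0, K=5]  = 12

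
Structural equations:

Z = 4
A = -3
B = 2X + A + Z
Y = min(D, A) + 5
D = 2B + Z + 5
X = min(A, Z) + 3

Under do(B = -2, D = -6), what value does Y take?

The joint intervention fixes B = -2, D = -6, removing each variable's own equation.
Y = min(D, A) + 5  [with D=-6, A=-3]  = -1

-1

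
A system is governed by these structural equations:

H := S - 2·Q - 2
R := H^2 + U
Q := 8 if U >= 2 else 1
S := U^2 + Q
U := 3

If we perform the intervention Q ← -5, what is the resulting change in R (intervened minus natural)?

143

do(Q=-5) replaces the equation Q := 8 if U >= 2 else 1 with the constant Q = -5.
S = U^2 + Q  [with U=3, Q=-5]  = 4
H = S - 2·Q - 2  [with S=4, Q=-5]  = 12
R = H^2 + U  [with H=12, U=3]  = 147
Without intervention: Q = 8 if U >= 2 else 1  [with U=3]  = 8; S = U^2 + Q  [with U=3, Q=8]  = 17; H = S - 2·Q - 2  [with S=17, Q=8]  = -1; R = H^2 + U  [with H=-1, U=3]  = 4.
Change = 147 − 4 = 143.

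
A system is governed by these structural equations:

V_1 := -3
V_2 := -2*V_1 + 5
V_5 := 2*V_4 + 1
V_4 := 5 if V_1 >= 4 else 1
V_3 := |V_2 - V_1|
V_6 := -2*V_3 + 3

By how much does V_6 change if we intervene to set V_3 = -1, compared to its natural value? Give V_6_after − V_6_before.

30

The intervention breaks the incoming arrows to V_3: V_3 := |V_2 - V_1| no longer applies, and V_3 = -1.
V_6 = -2*V_3 + 3  [with V_3=-1]  = 5
Without intervention: V_2 = -2*V_1 + 5  [with V_1=-3]  = 11; V_3 = |V_2 - V_1|  [with V_2=11, V_1=-3]  = 14; V_6 = -2*V_3 + 3  [with V_3=14]  = -25.
Change = 5 − (-25) = 30.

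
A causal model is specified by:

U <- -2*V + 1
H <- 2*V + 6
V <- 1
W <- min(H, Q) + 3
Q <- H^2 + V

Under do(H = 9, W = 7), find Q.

The joint intervention fixes H = 9, W = 7, removing each variable's own equation.
Q = H^2 + V  [with H=9, V=1]  = 82

82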